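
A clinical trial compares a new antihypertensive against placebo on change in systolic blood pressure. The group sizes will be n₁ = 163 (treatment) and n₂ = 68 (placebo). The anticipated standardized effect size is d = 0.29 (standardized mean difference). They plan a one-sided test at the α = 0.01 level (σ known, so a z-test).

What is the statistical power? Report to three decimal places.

Power ≈ 0.375

Noncentrality parameter: δ = d / √(1/n₁ + 1/n₂) = 0.29 / √(1/163 + 1/68) = 2.0088
One-sided α = 0.01 → critical value z_{0.01} = 2.326.
Power = Φ(δ − 2.326) = Φ(-0.318) = 0.3754.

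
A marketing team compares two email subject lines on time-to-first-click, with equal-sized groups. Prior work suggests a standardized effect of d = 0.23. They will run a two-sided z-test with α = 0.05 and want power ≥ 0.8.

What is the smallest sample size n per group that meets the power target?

Set Φ(δ − 1.960) = 0.8; then δ − 1.960 = Φ⁻¹(0.8) = 0.842, giving δ = 2.802.
(The Φ(−δ − z_{α/2}) term is vanishingly small for δ > 0 and is dropped in the standard sample-size formula.)
δ = d·√(n/2) ⇒ n = 2(δ/d)² = 2 × (2.802 / 0.23)² = 296.74.
Rounding up, n = 297 per group.

n = 297 per group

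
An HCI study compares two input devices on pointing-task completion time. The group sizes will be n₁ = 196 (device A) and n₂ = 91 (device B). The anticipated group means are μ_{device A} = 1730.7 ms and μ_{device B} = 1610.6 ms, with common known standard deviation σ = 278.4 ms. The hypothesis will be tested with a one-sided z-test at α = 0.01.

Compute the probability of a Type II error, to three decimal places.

β ≈ 0.141

Standardized effect: d = |μ_{device A} − μ_{device B}| / σ = |1730.7 − 1610.6| / 278.4 = 0.4314
Noncentrality parameter: λ = d / √(1/n₁ + 1/n₂) = 0.4314 / √(1/196 + 1/91) = 3.4008
One-sided α = 0.01 → critical value z_{0.01} = 2.326.
Power = P(Z > 2.326 − λ) = Φ(1.074) = 0.8587.
Type II error: β = 1 − power = 1 − 0.8587 = 0.1413.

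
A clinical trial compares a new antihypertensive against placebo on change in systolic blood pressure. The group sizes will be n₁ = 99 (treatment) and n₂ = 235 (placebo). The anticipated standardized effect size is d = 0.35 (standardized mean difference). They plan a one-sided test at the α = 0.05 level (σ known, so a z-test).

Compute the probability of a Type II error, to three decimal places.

β ≈ 0.101

Noncentrality parameter: δ = d / √(1/n₁ + 1/n₂) = 0.35 / √(1/99 + 1/235) = 2.9211
Critical value for a one-sided test at α = 0.05: z_α = 1.645.
Power = P(Z > 1.645 − δ) = Φ(1.276) = 0.8991.
Type II error: β = 1 − power = 1 − 0.8991 = 0.1009.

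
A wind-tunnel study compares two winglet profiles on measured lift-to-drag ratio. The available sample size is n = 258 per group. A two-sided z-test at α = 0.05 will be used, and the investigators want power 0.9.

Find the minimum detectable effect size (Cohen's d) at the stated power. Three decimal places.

d ≈ 0.285

Need Φ(δ − 1.960) = 0.9, so δ = 1.960 + 1.282 = 3.242.
(The second rejection-region term Φ(−δ − z_{α/2}) is negligible and dropped.)
δ = d·√(n/2) ⇒ d = δ/√(n/2) = 3.242/√(258/2) = 0.2854.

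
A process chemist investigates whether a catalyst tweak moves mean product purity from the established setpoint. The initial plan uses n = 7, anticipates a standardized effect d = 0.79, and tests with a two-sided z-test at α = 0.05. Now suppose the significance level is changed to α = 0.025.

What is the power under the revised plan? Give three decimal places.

δ = d·√n = 0.79 × √7 = 2.0901 (unchanged). New critical value: z_{0.0125} = 2.241.
Revised power = Φ(δ − 2.241) + Φ(−δ − 2.241) = Φ(-0.151) + Φ(-4.332) = 0.4399 + 0.0000 = 0.4399.

Power ≈ 0.440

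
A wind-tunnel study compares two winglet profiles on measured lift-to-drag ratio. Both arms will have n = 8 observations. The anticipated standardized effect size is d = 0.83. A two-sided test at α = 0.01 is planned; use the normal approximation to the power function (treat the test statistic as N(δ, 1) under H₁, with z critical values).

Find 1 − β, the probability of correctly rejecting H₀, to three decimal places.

Noncentrality parameter: λ = d·√(n/2) = 0.83 × √(8/2) = 1.6600
Two-sided α = 0.01 → critical value z_{0.005} = 2.576.
Power = Φ(λ − 2.576) + Φ(−λ − 2.576) = Φ(-0.916) + Φ(-4.236) = 0.1799 + 0.0000 = 0.1799.

Power ≈ 0.180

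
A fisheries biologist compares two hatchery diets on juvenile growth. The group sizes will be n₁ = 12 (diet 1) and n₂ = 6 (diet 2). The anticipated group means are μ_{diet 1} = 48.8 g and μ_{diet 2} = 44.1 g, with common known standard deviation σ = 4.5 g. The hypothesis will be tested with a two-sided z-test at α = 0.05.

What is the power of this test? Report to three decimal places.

Standardized effect: d = |μ_{diet 1} − μ_{diet 2}| / σ = |48.8 − 44.1| / 4.5 = 1.0444
Noncentrality parameter: λ = d / √(1/n₁ + 1/n₂) = 1.0444 / √(1/12 + 1/6) = 2.0889
Two-sided α = 0.05 → critical value z_{0.025} = 1.960.
Power = Φ(λ − 1.960) + Φ(−λ − 1.960) = Φ(0.129) + Φ(-4.049) = 0.5513 + 0.0000 = 0.5513.

Power ≈ 0.551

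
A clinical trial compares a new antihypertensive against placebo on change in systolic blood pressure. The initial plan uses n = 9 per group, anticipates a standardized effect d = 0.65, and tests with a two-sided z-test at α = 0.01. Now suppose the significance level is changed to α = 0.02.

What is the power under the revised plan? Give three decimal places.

Power ≈ 0.172

δ = d·√(n/2) = 0.65 × √(9/2) = 1.3789 (unchanged). New critical value: z_{0.01} = 2.326.
Revised power = Φ(δ − 2.326) + Φ(−δ − 2.326) = Φ(-0.947) + Φ(-3.705) = 0.1717 + 0.0001 = 0.1718.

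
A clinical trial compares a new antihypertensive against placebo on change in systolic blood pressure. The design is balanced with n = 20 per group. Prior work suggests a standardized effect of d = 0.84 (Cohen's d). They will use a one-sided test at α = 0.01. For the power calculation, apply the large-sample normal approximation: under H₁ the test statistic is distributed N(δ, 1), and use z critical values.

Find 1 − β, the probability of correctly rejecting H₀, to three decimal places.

Power ≈ 0.629

Noncentrality parameter: δ = d·√(n/2) = 0.84 × √(20/2) = 2.6563
Critical value for a one-sided test at α = 0.01: z_α = 2.326.
Power = Φ(δ − 2.326) = Φ(0.330) = 0.6293.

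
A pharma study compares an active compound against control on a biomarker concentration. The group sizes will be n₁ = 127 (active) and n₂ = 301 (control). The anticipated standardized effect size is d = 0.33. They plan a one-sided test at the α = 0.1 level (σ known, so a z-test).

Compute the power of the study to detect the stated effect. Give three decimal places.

Power ≈ 0.967

Noncentrality parameter: δ = d / √(1/n₁ + 1/n₂) = 0.33 / √(1/127 + 1/301) = 3.1187
Critical value for a one-sided test at α = 0.1: z_α = 1.282.
Power = P(Z > 1.282 − δ) = Φ(1.837) = 0.9669.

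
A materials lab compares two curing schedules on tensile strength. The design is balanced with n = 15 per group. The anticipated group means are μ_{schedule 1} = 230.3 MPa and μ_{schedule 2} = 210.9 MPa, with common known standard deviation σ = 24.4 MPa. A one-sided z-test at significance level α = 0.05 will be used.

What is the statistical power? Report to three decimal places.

Standardized effect: d = |μ_{schedule 1} − μ_{schedule 2}| / σ = |230.3 − 210.9| / 24.4 = 0.7951
Noncentrality parameter: δ = d·√(n/2) = 0.7951 × √(15/2) = 2.1774
One-sided α = 0.05 → critical value z_{0.05} = 1.645.
Power = P(Z > 1.645 − δ) = Φ(0.533) = 0.7028.

Power ≈ 0.703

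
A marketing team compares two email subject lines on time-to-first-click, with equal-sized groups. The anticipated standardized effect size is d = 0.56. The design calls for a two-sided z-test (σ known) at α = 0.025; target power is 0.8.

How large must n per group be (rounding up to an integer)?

Set Φ(δ − 2.241) = 0.8; then δ − 2.241 = Φ⁻¹(0.8) = 0.842, giving δ = 3.083.
(The Φ(−δ − z_{α/2}) term is vanishingly small for δ > 0 and is dropped in the standard sample-size formula.)
δ = d·√(n/2) ⇒ n = 2(δ/d)² = 2 × (3.083 / 0.56)² = 60.62.
Rounding up, n = 61 per group.

n = 61 per group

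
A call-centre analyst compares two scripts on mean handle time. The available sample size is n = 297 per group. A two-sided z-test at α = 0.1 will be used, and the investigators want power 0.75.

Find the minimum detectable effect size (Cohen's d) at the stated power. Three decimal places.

Need Φ(δ − 1.645) = 0.75, so δ = 1.645 + 0.674 = 2.319.
(The second rejection-region term Φ(−δ − z_{α/2}) is negligible and dropped.)
δ = d·√(n/2) ⇒ d = δ/√(n/2) = 2.319/√(297/2) = 0.1903.

d ≈ 0.190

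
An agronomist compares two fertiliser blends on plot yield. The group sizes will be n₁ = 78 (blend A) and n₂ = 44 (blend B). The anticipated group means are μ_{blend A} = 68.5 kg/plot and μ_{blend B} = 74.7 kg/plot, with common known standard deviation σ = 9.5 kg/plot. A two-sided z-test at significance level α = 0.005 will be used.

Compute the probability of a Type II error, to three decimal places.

β ≈ 0.256

Standardized effect: d = |μ_{blend A} − μ_{blend B}| / σ = |68.5 − 74.7| / 9.5 = 0.6526
Noncentrality parameter: λ = d / √(1/n₁ + 1/n₂) = 0.6526 / √(1/78 + 1/44) = 3.4615
Critical value for a two-sided test at α = 0.005: z_{α/2} = 2.807.
Power = Φ(λ − 2.807) + Φ(−λ − 2.807) = Φ(0.654) + Φ(-6.269) = 0.7436 + 0.0000 = 0.7436.
Type II error: β = 1 − power = 1 − 0.7436 = 0.2564.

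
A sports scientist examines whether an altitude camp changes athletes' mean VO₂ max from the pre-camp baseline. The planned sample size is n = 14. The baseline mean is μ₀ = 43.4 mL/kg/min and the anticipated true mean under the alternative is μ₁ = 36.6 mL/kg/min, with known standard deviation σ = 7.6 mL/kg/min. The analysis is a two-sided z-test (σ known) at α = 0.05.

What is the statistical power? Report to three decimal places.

Power ≈ 0.917

Standardized effect: d = |μ₁ − μ₀| / σ = |36.6 − 43.4| / 7.6 = 0.8947
Noncentrality parameter: δ = d·√n = 0.8947 × √14 = 3.3478
Two-sided α = 0.05 → critical value z_{0.025} = 1.960.
Power = Φ(δ − 1.960) + Φ(−δ − 1.960) = Φ(1.388) + Φ(-5.308) = 0.9174 + 0.0000 = 0.9174.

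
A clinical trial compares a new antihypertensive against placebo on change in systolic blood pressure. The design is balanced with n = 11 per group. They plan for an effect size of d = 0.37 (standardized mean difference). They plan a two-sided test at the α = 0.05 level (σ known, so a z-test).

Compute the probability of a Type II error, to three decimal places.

β ≈ 0.860

Noncentrality parameter: δ = d·√(n/2) = 0.37 × √(11/2) = 0.8677
Critical value for a two-sided test at α = 0.05: z_{α/2} = 1.960.
Power = Φ(δ − 1.960) + Φ(−δ − 1.960) = Φ(-1.092) + Φ(-2.828) = 0.1374 + 0.0023 = 0.1397.
Type II error: β = 1 − power = 1 − 0.1397 = 0.8603.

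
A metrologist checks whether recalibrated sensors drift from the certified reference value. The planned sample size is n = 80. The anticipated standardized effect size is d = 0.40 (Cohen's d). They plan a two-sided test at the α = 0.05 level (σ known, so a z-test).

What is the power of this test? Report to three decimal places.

Power ≈ 0.947

Noncentrality parameter: δ = d·√n = 0.40 × √80 = 3.5777
Two-sided α = 0.05 → critical value z_{0.025} = 1.960.
Power = Φ(δ − 1.960) + Φ(−δ − 1.960) = Φ(1.618) + Φ(-5.538) = 0.9471 + 0.0000 = 0.9471.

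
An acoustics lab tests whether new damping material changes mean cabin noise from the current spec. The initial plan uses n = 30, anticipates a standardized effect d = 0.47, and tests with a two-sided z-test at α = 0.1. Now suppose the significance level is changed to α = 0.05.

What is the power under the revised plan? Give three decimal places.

δ = d·√n = 0.47 × √30 = 2.5743 (unchanged). New critical value: z_{0.025} = 1.960.
Revised power = Φ(δ − 1.960) + Φ(−δ − 1.960) = Φ(0.614) + Φ(-4.534) = 0.7305 + 0.0000 = 0.7305.

Power ≈ 0.731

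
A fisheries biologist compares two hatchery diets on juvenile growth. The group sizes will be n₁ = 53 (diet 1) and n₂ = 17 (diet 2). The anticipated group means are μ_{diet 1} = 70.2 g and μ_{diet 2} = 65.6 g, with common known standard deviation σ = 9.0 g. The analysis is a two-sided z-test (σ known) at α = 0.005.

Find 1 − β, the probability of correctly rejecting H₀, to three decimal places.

Power ≈ 0.165

Standardized effect: d = |μ_{diet 1} − μ_{diet 2}| / σ = |70.2 − 65.6| / 9.0 = 0.5111
Noncentrality parameter: δ = d / √(1/n₁ + 1/n₂) = 0.5111 / √(1/53 + 1/17) = 1.8337
Critical value for a two-sided test at α = 0.005: z_{α/2} = 2.807.
Power = Φ(δ − 2.807) + Φ(−δ − 2.807) = Φ(-0.973) + Φ(-4.641) = 0.1652 + 0.0000 = 0.1652.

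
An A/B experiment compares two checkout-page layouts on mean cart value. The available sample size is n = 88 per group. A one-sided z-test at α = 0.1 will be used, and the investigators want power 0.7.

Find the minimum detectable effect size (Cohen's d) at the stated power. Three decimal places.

d ≈ 0.272

Need Φ(δ − 1.282) = 0.7, so δ = 1.282 + 0.524 = 1.806.
δ = d·√(n/2) ⇒ d = δ/√(n/2) = 1.806/√(88/2) = 0.2723.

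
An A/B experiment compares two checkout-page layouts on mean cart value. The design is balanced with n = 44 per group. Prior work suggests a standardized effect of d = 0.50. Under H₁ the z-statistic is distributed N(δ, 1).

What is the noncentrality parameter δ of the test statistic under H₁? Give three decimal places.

δ ≈ 2.345

The noncentrality parameter scales effect size by the design's sample-size factor: δ = d·√(n/2) = 0.50 × √(44/2) = 2.3452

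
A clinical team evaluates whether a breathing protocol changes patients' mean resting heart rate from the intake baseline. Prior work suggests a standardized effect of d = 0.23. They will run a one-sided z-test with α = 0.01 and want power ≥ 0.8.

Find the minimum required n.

n = 190

Set Φ(δ − 2.326) = 0.8; then δ − 2.326 = Φ⁻¹(0.8) = 0.842, giving δ = 3.168.
δ = d·√n ⇒ n = (δ/d)² = (3.168 / 0.23)² = 189.72.
Rounding up, n = 190.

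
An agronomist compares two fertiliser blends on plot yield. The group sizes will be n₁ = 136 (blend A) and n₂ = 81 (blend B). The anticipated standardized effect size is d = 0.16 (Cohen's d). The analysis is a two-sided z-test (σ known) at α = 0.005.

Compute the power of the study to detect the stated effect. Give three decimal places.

Power ≈ 0.048

Noncentrality parameter: δ = d / √(1/n₁ + 1/n₂) = 0.16 / √(1/136 + 1/81) = 1.1400
Critical value for a two-sided test at α = 0.005: z_{α/2} = 2.807.
Power = Φ(δ − 2.807) + Φ(−δ − 2.807) = Φ(-1.667) + Φ(-3.947) = 0.0478 + 0.0000 = 0.0478.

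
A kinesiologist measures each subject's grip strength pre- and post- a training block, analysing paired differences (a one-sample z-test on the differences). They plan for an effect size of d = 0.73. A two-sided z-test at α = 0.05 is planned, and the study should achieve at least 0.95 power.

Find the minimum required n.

For power 0.95 need Φ(δ − z_{0.025}) = 0.95, so δ = z_{0.025} + z_{0.05} = 1.960 + 1.645 = 3.605.
(For δ > 0 the lower-tail rejection region contributes negligibly to power, so the one-term inversion is standard.)
δ = d·√n ⇒ n = (δ/d)² = (3.605 / 0.73)² = 24.38.
Round up to the next whole unit.

n = 25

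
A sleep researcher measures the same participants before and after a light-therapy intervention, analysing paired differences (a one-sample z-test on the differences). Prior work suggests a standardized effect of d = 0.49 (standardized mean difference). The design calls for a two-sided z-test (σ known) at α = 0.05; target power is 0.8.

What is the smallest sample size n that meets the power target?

For power 0.8 need Φ(δ − z_{0.025}) = 0.8, so δ = z_{0.025} + z_{0.20} = 1.960 + 0.842 = 2.802.
(For δ > 0 the lower-tail rejection region contributes negligibly to power, so the one-term inversion is standard.)
δ = d·√n ⇒ n = (δ/d)² = (2.802 / 0.49)² = 32.69.
Rounding up, n = 33.

n = 33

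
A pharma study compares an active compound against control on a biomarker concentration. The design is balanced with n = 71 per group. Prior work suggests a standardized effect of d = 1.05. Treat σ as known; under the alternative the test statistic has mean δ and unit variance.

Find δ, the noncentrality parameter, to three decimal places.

δ = d·√(n/2) = 1.05 × √(71/2) = 6.2561

δ ≈ 6.256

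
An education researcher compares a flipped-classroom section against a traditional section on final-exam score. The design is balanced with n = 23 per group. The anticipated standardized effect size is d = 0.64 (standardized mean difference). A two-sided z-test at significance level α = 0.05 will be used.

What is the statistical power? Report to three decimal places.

Noncentrality parameter: δ = d·√(n/2) = 0.64 × √(23/2) = 2.1703
Two-sided α = 0.05 → critical value z_{0.025} = 1.960.
Power = Φ(δ − 1.960) + Φ(−δ − 1.960) = Φ(0.210) + Φ(-4.130) = 0.5833 + 0.0000 = 0.5833.

Power ≈ 0.583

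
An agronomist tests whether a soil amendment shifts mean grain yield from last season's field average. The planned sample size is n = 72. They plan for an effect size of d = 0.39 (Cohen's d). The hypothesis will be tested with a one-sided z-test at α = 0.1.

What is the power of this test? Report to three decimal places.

Noncentrality parameter: δ = d·√n = 0.39 × √72 = 3.3093
One-sided α = 0.1 → critical value z_{0.1} = 1.282.
Power = Φ(δ − 1.282) = Φ(2.028) = 0.9787.

Power ≈ 0.979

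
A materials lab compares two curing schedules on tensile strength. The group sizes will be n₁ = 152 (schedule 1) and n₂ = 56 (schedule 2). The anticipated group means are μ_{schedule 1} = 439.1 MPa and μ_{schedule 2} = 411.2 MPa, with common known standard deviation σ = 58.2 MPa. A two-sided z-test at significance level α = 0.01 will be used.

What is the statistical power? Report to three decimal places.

Power ≈ 0.688

Standardized effect: d = |μ_{schedule 1} − μ_{schedule 2}| / σ = |439.1 − 411.2| / 58.2 = 0.4794
Noncentrality parameter: δ = d / √(1/n₁ + 1/n₂) = 0.4794 / √(1/152 + 1/56) = 3.0667
Two-sided α = 0.01 → critical value z_{0.005} = 2.576.
Power = Φ(δ − 2.576) + Φ(−δ − 2.576) = Φ(0.491) + Φ(-5.642) = 0.6882 + 0.0000 = 0.6882.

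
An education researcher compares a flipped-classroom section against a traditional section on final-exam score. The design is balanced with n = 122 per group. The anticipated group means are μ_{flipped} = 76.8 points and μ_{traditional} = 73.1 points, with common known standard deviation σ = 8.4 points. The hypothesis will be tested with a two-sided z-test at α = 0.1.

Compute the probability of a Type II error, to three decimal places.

β ≈ 0.036

Standardized effect: d = |μ_{flipped} − μ_{traditional}| / σ = |76.8 − 73.1| / 8.4 = 0.4405
Noncentrality parameter: δ = d·√(n/2) = 0.4405 × √(122/2) = 3.4402
Critical value for a two-sided test at α = 0.1: z_{α/2} = 1.645.
Power = Φ(δ − 1.645) + Φ(−δ − 1.645) = Φ(1.795) + Φ(-5.085) = 0.9637 + 0.0000 = 0.9637.
Type II error: β = 1 − power = 1 − 0.9637 = 0.0363.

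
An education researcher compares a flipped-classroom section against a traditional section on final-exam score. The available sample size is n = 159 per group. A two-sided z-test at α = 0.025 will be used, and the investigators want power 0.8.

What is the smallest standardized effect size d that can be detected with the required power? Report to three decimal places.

d ≈ 0.346

Need Φ(δ − 2.241) = 0.8, so δ = 2.241 + 0.842 = 3.083.
(The second rejection-region term Φ(−δ − z_{α/2}) is negligible and dropped.)
δ = d·√(n/2) ⇒ d = δ/√(n/2) = 3.083/√(159/2) = 0.3458.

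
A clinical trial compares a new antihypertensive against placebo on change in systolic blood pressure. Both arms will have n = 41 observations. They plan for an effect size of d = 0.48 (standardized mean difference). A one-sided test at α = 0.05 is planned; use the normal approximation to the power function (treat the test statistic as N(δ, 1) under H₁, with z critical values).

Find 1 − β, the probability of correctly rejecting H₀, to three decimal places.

Power ≈ 0.701

Noncentrality parameter: δ = d·√(n/2) = 0.48 × √(41/2) = 2.1733
Critical value for a one-sided test at α = 0.05: z_α = 1.645.
Power = P(Z > 1.645 − δ) = Φ(0.528) = 0.7014.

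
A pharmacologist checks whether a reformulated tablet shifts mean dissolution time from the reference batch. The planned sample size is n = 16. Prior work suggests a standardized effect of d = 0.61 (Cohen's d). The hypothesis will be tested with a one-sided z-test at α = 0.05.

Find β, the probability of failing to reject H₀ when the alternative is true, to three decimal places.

β ≈ 0.213

Noncentrality parameter: λ = d·√n = 0.61 × √16 = 2.4400
Critical value for a one-sided test at α = 0.05: z_α = 1.645.
Power = P(Z > 1.645 − λ) = Φ(0.795) = 0.7867.
Type II error: β = 1 − power = 1 − 0.7867 = 0.2133.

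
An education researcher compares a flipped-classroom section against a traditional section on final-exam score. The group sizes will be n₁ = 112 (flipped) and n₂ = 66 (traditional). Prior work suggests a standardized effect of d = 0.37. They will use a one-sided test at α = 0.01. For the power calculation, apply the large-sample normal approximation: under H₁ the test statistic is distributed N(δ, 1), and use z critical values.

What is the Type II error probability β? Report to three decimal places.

β ≈ 0.477

Noncentrality parameter: δ = d / √(1/n₁ + 1/n₂) = 0.37 / √(1/112 + 1/66) = 2.3844
One-sided α = 0.01 → critical value z_{0.01} = 2.326.
Power = Φ(δ − 2.326) = Φ(0.058) = 0.5231.
Type II error: β = 1 − power = 1 − 0.5231 = 0.4769.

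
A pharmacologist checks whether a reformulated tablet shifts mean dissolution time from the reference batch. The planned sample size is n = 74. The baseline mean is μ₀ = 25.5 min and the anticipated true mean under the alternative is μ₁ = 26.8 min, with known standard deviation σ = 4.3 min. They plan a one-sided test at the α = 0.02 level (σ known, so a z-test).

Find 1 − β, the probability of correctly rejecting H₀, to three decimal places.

Power ≈ 0.708

Standardized effect: d = |μ₁ − μ₀| / σ = |26.8 − 25.5| / 4.3 = 0.3023
Noncentrality parameter: δ = d·√n = 0.3023 × √74 = 2.6007
Critical value for a one-sided test at α = 0.02: z_α = 2.054.
Power = Φ(δ − 2.054) = Φ(0.547) = 0.7078.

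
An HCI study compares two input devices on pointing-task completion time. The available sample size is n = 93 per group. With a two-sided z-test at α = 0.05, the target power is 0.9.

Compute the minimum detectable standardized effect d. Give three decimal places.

Required noncentrality: δ = z_{0.025} + z_{0.10} = 1.960 + 1.282 = 3.242.
(The second rejection-region term Φ(−δ − z_{α/2}) is negligible and dropped.)
δ = d·√(n/2) ⇒ d = δ/√(n/2) = 3.242/√(93/2) = 0.4754.

d ≈ 0.475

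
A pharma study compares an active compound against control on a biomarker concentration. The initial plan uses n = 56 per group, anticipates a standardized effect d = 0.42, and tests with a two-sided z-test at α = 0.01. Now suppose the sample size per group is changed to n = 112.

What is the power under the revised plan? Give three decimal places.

Power ≈ 0.715

With n = 112 per group: δ = d·√(n/2) = 0.42 × √(112/2) = 3.1430. Critical value z_{0.005} = 2.576.
Revised power = Φ(δ − 2.576) + Φ(−δ − 2.576) = Φ(0.567) + Φ(-5.719) = 0.7147 + 0.0000 = 0.7147.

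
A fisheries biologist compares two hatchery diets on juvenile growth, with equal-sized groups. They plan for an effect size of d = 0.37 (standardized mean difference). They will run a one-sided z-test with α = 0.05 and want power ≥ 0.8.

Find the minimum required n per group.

n = 91 per group

For power 0.8 need Φ(δ − z_{0.05}) = 0.8, so δ = z_{0.05} + z_{0.20} = 1.645 + 0.842 = 2.486.
δ = d·√(n/2) ⇒ n = 2(δ/d)² = 2 × (2.486 / 0.37)² = 90.32.
Rounding up, n = 91 per group.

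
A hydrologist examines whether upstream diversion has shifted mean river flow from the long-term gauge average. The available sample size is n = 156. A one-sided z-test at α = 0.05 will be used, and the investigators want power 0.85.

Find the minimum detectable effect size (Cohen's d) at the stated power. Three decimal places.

d ≈ 0.215

Need Φ(δ − 1.645) = 0.85, so δ = 1.645 + 1.036 = 2.681.
δ = d·√n ⇒ d = δ/√n = 2.681/√156 = 0.2147.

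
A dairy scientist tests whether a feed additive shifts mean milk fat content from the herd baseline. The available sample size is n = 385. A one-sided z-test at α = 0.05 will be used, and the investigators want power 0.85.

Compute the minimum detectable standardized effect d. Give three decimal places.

Required noncentrality: δ = z_{0.05} + z_{0.15} = 1.645 + 1.036 = 2.681.
δ = d·√n ⇒ d = δ/√n = 2.681/√385 = 0.1367.

d ≈ 0.137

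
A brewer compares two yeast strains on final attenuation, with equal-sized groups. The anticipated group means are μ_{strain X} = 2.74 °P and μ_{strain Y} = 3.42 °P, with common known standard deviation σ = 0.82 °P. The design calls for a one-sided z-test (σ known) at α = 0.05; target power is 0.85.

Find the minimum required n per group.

n = 21 per group

Standardized effect: d = |μ_{strain X} − μ_{strain Y}| / σ = |2.74 − 3.42| / 0.82 = 0.8293
For power 0.85 need Φ(δ − z_{0.05}) = 0.85, so δ = z_{0.05} + z_{0.15} = 1.645 + 1.036 = 2.681.
δ = d·√(n/2) ⇒ n = 2(δ/d)² = 2 × (2.681 / 0.8293)² = 20.91.
Round up to the next whole unit.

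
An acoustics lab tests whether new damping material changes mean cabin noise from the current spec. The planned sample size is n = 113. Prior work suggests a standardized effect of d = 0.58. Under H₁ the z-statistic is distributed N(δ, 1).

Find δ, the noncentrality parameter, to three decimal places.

δ = d·√n = 0.58 × √113 = 6.1655

δ ≈ 6.165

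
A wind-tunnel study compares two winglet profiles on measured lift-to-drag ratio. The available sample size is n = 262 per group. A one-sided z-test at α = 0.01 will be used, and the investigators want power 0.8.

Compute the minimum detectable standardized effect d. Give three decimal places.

d ≈ 0.277

Need Φ(δ − 2.326) = 0.8, so δ = 2.326 + 0.842 = 3.168.
δ = d·√(n/2) ⇒ d = δ/√(n/2) = 3.168/√(262/2) = 0.2768.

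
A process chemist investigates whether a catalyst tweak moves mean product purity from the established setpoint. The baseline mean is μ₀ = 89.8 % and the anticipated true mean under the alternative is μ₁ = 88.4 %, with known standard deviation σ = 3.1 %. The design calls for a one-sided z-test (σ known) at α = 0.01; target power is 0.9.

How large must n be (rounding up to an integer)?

Standardized effect: d = |μ₁ − μ₀| / σ = |88.4 − 89.8| / 3.1 = 0.4516
Set Φ(δ − 2.326) = 0.9; then δ − 2.326 = Φ⁻¹(0.9) = 1.282, giving δ = 3.608.
δ = d·√n ⇒ n = (δ/d)² = (3.608 / 0.4516)² = 63.82.
Rounding up, n = 64.

n = 64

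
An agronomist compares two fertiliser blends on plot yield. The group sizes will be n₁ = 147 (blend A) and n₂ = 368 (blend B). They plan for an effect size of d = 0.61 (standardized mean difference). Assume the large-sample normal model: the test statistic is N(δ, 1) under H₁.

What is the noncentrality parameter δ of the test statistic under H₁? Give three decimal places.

δ ≈ 6.252

The noncentrality parameter scales effect size by the design's sample-size factor: δ = d / √(1/n₁ + 1/n₂) = 0.61 / √(1/147 + 1/368) = 6.2519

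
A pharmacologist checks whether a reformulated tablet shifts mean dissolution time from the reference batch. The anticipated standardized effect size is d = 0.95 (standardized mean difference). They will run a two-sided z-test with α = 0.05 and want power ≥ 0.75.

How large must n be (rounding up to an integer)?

n = 8

Set Φ(δ − 1.960) = 0.75; then δ − 1.960 = Φ⁻¹(0.75) = 0.674, giving δ = 2.634.
(The Φ(−δ − z_{α/2}) term is vanishingly small for δ > 0 and is dropped in the standard sample-size formula.)
δ = d·√n ⇒ n = (δ/d)² = (2.634 / 0.95)² = 7.69.
Rounding up, n = 8.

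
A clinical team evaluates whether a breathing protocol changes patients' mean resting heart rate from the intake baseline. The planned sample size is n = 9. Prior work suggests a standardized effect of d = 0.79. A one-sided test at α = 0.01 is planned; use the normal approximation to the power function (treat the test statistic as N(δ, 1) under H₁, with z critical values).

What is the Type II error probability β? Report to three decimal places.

β ≈ 0.483

Noncentrality parameter: δ = d·√n = 0.79 × √9 = 2.3700
One-sided α = 0.01 → critical value z_{0.01} = 2.326.
Power = P(Z > 2.326 − δ) = Φ(0.044) = 0.5174.
Type II error: β = 1 − power = 1 − 0.5174 = 0.4826.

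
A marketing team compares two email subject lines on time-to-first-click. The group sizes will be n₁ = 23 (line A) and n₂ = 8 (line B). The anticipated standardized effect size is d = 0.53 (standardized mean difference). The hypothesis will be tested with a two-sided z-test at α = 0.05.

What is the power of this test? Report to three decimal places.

Noncentrality parameter: δ = d / √(1/n₁ + 1/n₂) = 0.53 / √(1/23 + 1/8) = 1.2912
Critical value for a two-sided test at α = 0.05: z_{α/2} = 1.960.
Power = Φ(δ − 1.960) + Φ(−δ − 1.960) = Φ(-0.669) + Φ(-3.251) = 0.2518 + 0.0006 = 0.2524.

Power ≈ 0.252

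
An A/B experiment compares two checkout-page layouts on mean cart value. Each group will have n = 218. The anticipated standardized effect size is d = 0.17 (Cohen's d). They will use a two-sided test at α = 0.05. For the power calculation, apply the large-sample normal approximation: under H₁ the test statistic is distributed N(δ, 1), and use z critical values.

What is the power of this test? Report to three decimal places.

Power ≈ 0.427

Noncentrality parameter: δ = d·√(n/2) = 0.17 × √(218/2) = 1.7749
Two-sided α = 0.05 → critical value z_{0.025} = 1.960.
Power = Φ(δ − 1.960) + Φ(−δ − 1.960) = Φ(-0.185) + Φ(-3.735) = 0.4266 + 0.0001 = 0.4267.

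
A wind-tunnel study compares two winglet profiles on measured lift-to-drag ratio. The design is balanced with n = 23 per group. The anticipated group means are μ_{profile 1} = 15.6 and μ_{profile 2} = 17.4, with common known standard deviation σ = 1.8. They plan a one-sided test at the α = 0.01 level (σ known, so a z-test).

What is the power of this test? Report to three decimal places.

Power ≈ 0.857

Standardized effect: d = |μ_{profile 1} − μ_{profile 2}| / σ = |15.6 − 17.4| / 1.8 = 1.0000
Noncentrality parameter: λ = d·√(n/2) = 1.0000 × √(23/2) = 3.3912
One-sided α = 0.01 → critical value z_{0.01} = 2.326.
Power = Φ(λ − 2.326) = Φ(1.065) = 0.8565.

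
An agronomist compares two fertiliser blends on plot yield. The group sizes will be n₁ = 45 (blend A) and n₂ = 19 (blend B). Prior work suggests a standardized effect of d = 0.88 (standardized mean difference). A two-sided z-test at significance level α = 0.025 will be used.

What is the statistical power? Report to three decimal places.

Noncentrality parameter: δ = d / √(1/n₁ + 1/n₂) = 0.88 / √(1/45 + 1/19) = 3.2164
Two-sided α = 0.025 → critical value z_{0.0125} = 2.241.
Power = Φ(δ − 2.241) + Φ(−δ − 2.241) = Φ(0.975) + Φ(-5.458) = 0.8352 + 0.0000 = 0.8352.

Power ≈ 0.835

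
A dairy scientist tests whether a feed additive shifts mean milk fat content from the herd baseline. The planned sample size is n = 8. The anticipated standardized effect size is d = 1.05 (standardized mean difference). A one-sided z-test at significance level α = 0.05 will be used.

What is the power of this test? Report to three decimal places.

Power ≈ 0.907

Noncentrality parameter: δ = d·√n = 1.05 × √8 = 2.9698
Critical value for a one-sided test at α = 0.05: z_α = 1.645.
Power = P(Z > 1.645 − δ) = Φ(1.325) = 0.9074.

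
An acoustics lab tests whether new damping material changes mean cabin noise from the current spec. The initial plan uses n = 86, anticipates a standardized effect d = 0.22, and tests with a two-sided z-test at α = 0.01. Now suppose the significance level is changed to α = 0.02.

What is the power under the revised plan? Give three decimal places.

δ = d·√n = 0.22 × √86 = 2.0402 (unchanged). New critical value: z_{0.01} = 2.326.
Revised power = Φ(δ − 2.326) + Φ(−δ − 2.326) = Φ(-0.286) + Φ(-4.367) = 0.3874 + 0.0000 = 0.3874.

Power ≈ 0.387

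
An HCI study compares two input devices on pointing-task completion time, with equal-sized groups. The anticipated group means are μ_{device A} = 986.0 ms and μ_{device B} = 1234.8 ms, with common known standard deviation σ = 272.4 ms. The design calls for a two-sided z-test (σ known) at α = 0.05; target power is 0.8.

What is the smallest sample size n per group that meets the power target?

n = 19 per group

Standardized effect: d = |μ_{device A} − μ_{device B}| / σ = |986.0 − 1234.8| / 272.4 = 0.9134
Set Φ(δ − 1.960) = 0.8; then δ − 1.960 = Φ⁻¹(0.8) = 0.842, giving δ = 2.802.
(Ignoring the negligible lower-tail rejection probability gives the usual closed-form inversion.)
δ = d·√(n/2) ⇒ n = 2(δ/d)² = 2 × (2.802 / 0.9134)² = 18.82.
Rounding up, n = 19 per group.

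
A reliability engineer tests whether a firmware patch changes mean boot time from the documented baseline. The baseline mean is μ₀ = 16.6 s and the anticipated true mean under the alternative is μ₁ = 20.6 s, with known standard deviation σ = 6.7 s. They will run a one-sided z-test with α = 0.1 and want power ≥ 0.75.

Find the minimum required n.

Standardized effect: d = |μ₁ − μ₀| / σ = |20.6 − 16.6| / 6.7 = 0.5970
Set Φ(δ − 1.282) = 0.75; then δ − 1.282 = Φ⁻¹(0.75) = 0.674, giving δ = 1.956.
δ = d·√n ⇒ n = (δ/d)² = (1.956 / 0.5970)² = 10.73.
Round up to the next whole unit.

n = 11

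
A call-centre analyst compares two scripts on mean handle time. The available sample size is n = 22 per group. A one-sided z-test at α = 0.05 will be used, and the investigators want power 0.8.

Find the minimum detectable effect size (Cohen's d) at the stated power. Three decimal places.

d ≈ 0.750

Required noncentrality: δ = z_{0.05} + z_{0.20} = 1.645 + 0.842 = 2.486.
δ = d·√(n/2) ⇒ d = δ/√(n/2) = 2.486/√(22/2) = 0.7497.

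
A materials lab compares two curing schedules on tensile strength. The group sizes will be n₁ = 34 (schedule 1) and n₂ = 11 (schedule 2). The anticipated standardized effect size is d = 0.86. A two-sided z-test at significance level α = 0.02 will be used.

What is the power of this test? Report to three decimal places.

Noncentrality parameter: δ = d / √(1/n₁ + 1/n₂) = 0.86 / √(1/34 + 1/11) = 2.4793
Two-sided α = 0.02 → critical value z_{0.01} = 2.326.
Power = Φ(δ − 2.326) + Φ(−δ − 2.326) = Φ(0.153) + Φ(-4.806) = 0.5608 + 0.0000 = 0.5608.

Power ≈ 0.561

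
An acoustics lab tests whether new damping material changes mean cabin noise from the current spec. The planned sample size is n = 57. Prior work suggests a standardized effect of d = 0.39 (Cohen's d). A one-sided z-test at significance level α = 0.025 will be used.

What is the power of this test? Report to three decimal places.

Power ≈ 0.838

Noncentrality parameter: δ = d·√n = 0.39 × √57 = 2.9444
One-sided α = 0.025 → critical value z_{0.025} = 1.960.
Power = P(Z > 1.960 − δ) = Φ(0.984) = 0.8376.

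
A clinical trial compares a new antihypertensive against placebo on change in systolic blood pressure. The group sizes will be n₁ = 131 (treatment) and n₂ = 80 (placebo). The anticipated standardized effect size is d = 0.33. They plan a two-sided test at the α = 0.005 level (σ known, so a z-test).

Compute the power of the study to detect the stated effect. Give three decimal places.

Power ≈ 0.315

Noncentrality parameter: δ = d / √(1/n₁ + 1/n₂) = 0.33 / √(1/131 + 1/80) = 2.3257
Two-sided α = 0.005 → critical value z_{0.0025} = 2.807.
Power = Φ(δ − 2.807) + Φ(−δ − 2.807) = Φ(-0.481) + Φ(-5.133) = 0.3151 + 0.0000 = 0.3151.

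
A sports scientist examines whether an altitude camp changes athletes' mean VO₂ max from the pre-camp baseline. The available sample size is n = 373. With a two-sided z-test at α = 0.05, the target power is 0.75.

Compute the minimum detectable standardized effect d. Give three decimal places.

d ≈ 0.136

Need Φ(δ − 1.960) = 0.75, so δ = 1.960 + 0.674 = 2.634.
(Lower-tail contribution to power is negligible for δ > 0.)
δ = d·√n ⇒ d = δ/√n = 2.634/√373 = 0.1364.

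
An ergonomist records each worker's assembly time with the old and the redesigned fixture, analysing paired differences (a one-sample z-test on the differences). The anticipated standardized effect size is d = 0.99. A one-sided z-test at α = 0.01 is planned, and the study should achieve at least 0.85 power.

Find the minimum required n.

n = 12

For power 0.85 need Φ(δ − z_{0.01}) = 0.85, so δ = z_{0.01} + z_{0.15} = 2.326 + 1.036 = 3.363.
δ = d·√n ⇒ n = (δ/d)² = (3.363 / 0.99)² = 11.54.
Rounding up, n = 12.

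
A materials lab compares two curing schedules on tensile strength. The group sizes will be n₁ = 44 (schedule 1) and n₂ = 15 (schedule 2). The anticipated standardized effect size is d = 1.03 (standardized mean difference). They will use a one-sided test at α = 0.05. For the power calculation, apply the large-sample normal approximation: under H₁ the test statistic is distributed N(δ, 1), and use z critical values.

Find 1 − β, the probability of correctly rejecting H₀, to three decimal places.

Power ≈ 0.964

Noncentrality parameter: δ = d / √(1/n₁ + 1/n₂) = 1.03 / √(1/44 + 1/15) = 3.4450
Critical value for a one-sided test at α = 0.05: z_α = 1.645.
Power = P(Z > 1.645 − δ) = Φ(1.800) = 0.9641.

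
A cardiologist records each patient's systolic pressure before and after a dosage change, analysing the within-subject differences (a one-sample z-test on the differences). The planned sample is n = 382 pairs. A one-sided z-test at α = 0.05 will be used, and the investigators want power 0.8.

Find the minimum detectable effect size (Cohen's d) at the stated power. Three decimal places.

d ≈ 0.127

Required noncentrality: δ = z_{0.05} + z_{0.20} = 1.645 + 0.842 = 2.486.
δ = d·√n ⇒ d = δ/√n = 2.486/√382 = 0.1272.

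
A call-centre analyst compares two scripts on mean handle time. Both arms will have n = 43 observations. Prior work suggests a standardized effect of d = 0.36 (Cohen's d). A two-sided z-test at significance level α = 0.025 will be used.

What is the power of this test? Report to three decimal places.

Noncentrality parameter: δ = d·√(n/2) = 0.36 × √(43/2) = 1.6693
Two-sided α = 0.025 → critical value z_{0.0125} = 2.241.
Power = Φ(δ − 2.241) + Φ(−δ − 2.241) = Φ(-0.572) + Φ(-3.911) = 0.2836 + 0.0000 = 0.2837.

Power ≈ 0.284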